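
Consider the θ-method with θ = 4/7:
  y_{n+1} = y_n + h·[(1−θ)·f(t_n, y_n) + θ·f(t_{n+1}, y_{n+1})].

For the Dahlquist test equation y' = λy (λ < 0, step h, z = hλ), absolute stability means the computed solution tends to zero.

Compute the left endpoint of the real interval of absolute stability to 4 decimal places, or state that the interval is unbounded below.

Test eqn y'=λy, z=hλ:
  y_{n+1} = y_n + z·[3/7·y_n + 4/7·y_{n+1}] ⇒ (1 − 4/7z)y_{n+1} = (1 + 3/7z)y_n
  so R(z) = (1 + 3/7z)/(1 − 4/7z).

Boundary: |R(x)|=1, x<0.
x=-0.72: |R|=0.4899
x=-2: |R|=0.0667
x=-10: |R|=0.4894
x=-100: |R|=0.7199
θ=4/7≥1/2 ⇒ |1+3/7x|<|1−4/7x| ∀x<0 ⇒ unbounded interval.

unbounded; (−∞, 0).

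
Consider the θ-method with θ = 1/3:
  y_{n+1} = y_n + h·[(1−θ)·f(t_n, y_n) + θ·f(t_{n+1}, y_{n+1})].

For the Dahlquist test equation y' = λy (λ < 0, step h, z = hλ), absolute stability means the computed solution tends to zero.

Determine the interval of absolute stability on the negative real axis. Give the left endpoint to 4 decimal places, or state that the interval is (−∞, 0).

z∈(-6.0000,0).

On y'=λy, z=hλ:
  y_{n+1} = y_n + z·[2/3·y_n + 1/3·y_{n+1}] ⇒ (1 − 1/3z)y_{n+1} = (1 + 2/3z)y_n
  so R(z) = (1 + 2/3z)/(1 − 1/3z).

Boundary: |R(x)|=1, x<0.
x=-1.11: |R|=0.1898
R=−1: 1+2/3x = −1+1/3x ⇒ -1/3x=2 ⇒ x=2/(-1/3)=-6.0000
Confirm numerically:
  x=-5.701: |R|=0.96564 <1
  x=-5.020: |R|=0.87781 <1
  x=-3.825: |R|=0.68132 <1
  x=-6.555: |R|=1.05808 >1
  x=-6.452: |R|=1.04782 >1
Interval (-6.0000, 0).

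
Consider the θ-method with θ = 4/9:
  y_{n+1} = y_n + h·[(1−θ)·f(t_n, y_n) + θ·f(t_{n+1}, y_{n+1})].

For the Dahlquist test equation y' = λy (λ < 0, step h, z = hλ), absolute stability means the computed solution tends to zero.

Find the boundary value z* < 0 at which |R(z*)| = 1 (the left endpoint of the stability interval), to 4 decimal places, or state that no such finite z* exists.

left endpoint -18.0000.

With y'=λy (z=hλ):
  y_{n+1} = y_n + z·[5/9·y_n + 4/9·y_{n+1}] ⇒ (1 − 4/9z)y_{n+1} = (1 + 5/9z)y_n
  Hence R(z) = (1 + 5/9z)/(1 − 4/9z).

Boundary: |R(x)|=1, x<0.
x=-0.53: |R|=0.5710
R=−1: 1+5/9x = −1+4/9x ⇒ -1/9x=2 ⇒ x=2/(-1/9)=-18.0000
Confirm numerically:
  x=-15.005: |R|=0.95661 <1
  x=-11.839: |R|=0.89068 <1
  x=-10.375: |R|=0.84901 <1
  x=-18.309: |R|=1.00376 >1
  x=-18.264: |R|=1.00322 >1
Stable set (-18.0000, 0).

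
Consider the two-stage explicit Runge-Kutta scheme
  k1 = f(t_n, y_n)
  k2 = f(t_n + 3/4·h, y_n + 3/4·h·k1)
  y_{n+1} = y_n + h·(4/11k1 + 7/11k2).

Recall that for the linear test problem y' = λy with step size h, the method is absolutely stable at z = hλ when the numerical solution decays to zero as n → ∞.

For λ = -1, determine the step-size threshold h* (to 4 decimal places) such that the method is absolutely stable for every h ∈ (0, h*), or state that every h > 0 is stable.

(-2.0952,0); λ=-1 ⇒ h* = (44/21)/1 = 2.0952.

On y'=λy, z=hλ:
  k1=λy_n ⇒ h·k1=z·y_n;  k2=λ(1+3/4z)y_n ⇒ h·k2=z(1+3/4z)y_n
  y_{n+1}/y_n = 1 + 4/11z + 7/11z(1+3/4z) = 1 + z + 21/44z²
  ⇒ R(z) = 1 + z + 21/44z².

Find x<0 with |R(x)|<1.
x=-1.24: |R|=0.4939
R=1: x+21/44x²=0 ⇒ x=−44/21=-2.0952; min R=1−1/(4·21/44)=0.4762>−1
Confirm numerically:
  x=-1.873: |R|=0.80133 <1
  x=-1.733: |R|=0.70039 <1
  x=-1.493: |R|=0.57086 <1
  x=-1.452: |R|=0.55424 <1
  x=-2.678: |R|=1.74485 >1
  x=-2.577: |R|=1.59253 >1
  x=-2.183: |R|=1.09144 >1
Interval (-2.0952, 0).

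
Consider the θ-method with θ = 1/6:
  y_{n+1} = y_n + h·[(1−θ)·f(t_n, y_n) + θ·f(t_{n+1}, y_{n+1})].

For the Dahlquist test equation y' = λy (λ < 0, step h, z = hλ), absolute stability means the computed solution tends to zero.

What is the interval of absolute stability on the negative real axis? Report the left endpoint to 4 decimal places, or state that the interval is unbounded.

With y'=λy (z=hλ):
  y_{n+1} = y_n + z·[5/6·y_n + 1/6·y_{n+1}] ⇒ (1 − 1/6z)y_{n+1} = (1 + 5/6z)y_n
  so R(z) = (1 + 5/6z)/(1 − 1/6z).

Boundary: |R(x)|=1, x<0.
x=-0.68: |R|=0.3892
R=−1: 1+5/6x = −1+1/6x ⇒ -2/3x=2 ⇒ x=2/(-2/3)=-3.0000
Confirm numerically:
  x=-2.977: |R|=0.98975 <1
  x=-2.337: |R|=0.68190 <1
  x=-1.278: |R|=0.05359 <1
  x=-3.472: |R|=1.19932 >1
  x=-3.277: |R|=1.11944 >1
  x=-3.247: |R|=1.10685 >1
Stable set (-3.0000, 0).

(-3.0000, 0).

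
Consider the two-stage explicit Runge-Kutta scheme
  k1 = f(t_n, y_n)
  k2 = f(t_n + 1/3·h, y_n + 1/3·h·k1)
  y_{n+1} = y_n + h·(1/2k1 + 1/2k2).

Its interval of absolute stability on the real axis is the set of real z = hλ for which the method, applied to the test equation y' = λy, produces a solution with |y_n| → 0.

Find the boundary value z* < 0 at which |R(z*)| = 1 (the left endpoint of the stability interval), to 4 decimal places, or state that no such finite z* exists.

With y'=λy (z=hλ):
  k1=λy_n ⇒ h·k1=z·y_n;  k2=λ(1+1/3z)y_n ⇒ h·k2=z(1+1/3z)y_n
  y_{n+1}/y_n = 1 + 1/2z + 1/2z(1+1/3z) = 1 + z + 1/6z²
  ⇒ R(z) = 1 + z + 1/6z².

Boundary: |R(x)|=1, x<0.
x=-0.82: |R|=0.2921
R=1: x+1/6x²=0 ⇒ x=−6=-6.0000; min R=1−1/(4·1/6)=-0.5000>−1
Confirm numerically:
  x=-5.822: |R|=0.82728 <1
  x=-3.888: |R|=0.36858 <1
  x=-3.726: |R|=0.41215 <1
  x=-6.351: |R|=1.37153 >1
  x=-6.250: |R|=1.26042 >1
So |R|<1 on (-6.0000, 0).

z* = -6.0000.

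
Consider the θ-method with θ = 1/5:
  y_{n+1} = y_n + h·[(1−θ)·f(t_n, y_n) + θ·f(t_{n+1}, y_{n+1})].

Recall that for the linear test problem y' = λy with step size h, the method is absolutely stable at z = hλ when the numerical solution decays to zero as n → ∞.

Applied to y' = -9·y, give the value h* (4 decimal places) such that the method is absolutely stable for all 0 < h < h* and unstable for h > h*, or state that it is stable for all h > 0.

(-3.3333,0); λ=-9 ⇒ h* = (10/3)/9 = 0.3704.

With y'=λy (z=hλ):
  y_{n+1} = y_n + z·[4/5·y_n + 1/5·y_{n+1}] ⇒ (1 − 1/5z)y_{n+1} = (1 + 4/5z)y_n
  R(z) = (1 + 4/5z)/(1 − 1/5z).

Need |R(x)|<1, x<0.
x=-1.56: |R|=0.1890
R=−1: 1+4/5x = −1+1/5x ⇒ -3/5x=2 ⇒ x=2/(-3/5)=-3.3333
Confirm numerically:
  x=-2.695: |R|=0.75114 <1
  x=-1.758: |R|=0.30068 <1
  x=-1.527: |R|=0.16976 <1
  x=-1.423: |R|=0.10774 <1
  x=-3.850: |R|=1.17514 >1
  x=-3.703: |R|=1.12743 >1
  x=-3.598: |R|=1.09235 >1
Interval (-3.3333, 0).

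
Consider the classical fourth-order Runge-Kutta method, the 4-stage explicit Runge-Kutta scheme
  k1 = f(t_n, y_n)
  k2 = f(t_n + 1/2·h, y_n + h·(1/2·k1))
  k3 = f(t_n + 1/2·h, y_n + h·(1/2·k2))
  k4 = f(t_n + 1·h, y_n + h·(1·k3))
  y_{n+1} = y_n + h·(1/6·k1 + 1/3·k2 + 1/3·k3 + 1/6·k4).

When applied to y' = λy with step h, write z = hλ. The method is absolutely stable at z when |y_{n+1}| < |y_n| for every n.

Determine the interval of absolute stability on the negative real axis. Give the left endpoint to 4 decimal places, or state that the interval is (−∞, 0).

(-2.7853, 0).

With y'=λy (z=hλ):
  order 4, 4-stage ⇒ R(z)=1+z+z^2/2+z^3/6+z^4/24
  (e.g. R(-0.64)=0.52810, |R|=0.52810)

Find x<0 with |R(x)|<1.
x=-0.64: |R|=0.5281
|R(-3.03)|=1.4361 |R(-1.62)|=0.2706 |R(-1.51)|=0.2728
Bisect:
  x_lo=-3.3092 |R|=2.1232  x_hi=-0.2076 |R|=0.8125
  mid=-1.75842 |R|=0.27978 →hi
  mid=-2.53383 |R|=0.68250 →hi
  mid=-2.92153 |R|=1.22559 →lo
  mid=-2.72768 |R|=0.91655 →hi
  mid=-2.82460 |R|=1.06090 →lo
  mid=-2.77614 |R|=0.98629 →hi
  mid=-2.80037 |R|=1.02297 →lo
  mid=-2.78826 |R|=1.00447 →lo
  mid=-2.78220 |R|=0.99534 →hi
  mid=-2.78523 |R|=0.99990 →hi
  ...
  [-2.78542,-2.78523] ⇒ x*=-2.7853
So |R|<1 on (-2.7853, 0).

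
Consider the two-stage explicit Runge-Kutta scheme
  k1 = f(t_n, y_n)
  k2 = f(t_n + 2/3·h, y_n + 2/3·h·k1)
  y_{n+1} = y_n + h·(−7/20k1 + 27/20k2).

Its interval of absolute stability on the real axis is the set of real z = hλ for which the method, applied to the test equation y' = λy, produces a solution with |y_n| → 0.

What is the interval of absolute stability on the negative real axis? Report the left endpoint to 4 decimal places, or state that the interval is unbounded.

Test eqn y'=λy, z=hλ:
  k1=λy_n ⇒ h·k1=z·y_n;  k2=λ(1+2/3z)y_n ⇒ h·k2=z(1+2/3z)y_n
  y_{n+1}/y_n = 1 − 7/20z + 27/20z(1+2/3z) = 1 + z + 9/10z²
  so R(z) = 1 + z + 9/10z².

Need |R(x)|<1, x<0.
x=-0.98: |R|=0.8844
R=1: x+9/10x²=0 ⇒ x=−10/9=-1.1111; min R=1−1/(4·9/10)=0.7222>−1
Confirm numerically:
  x=-0.981: |R|=0.88512 <1
  x=-0.917: |R|=0.83980 <1
  x=-0.788: |R|=0.77085 <1
  x=-0.730: |R|=0.74961 <1
  x=-1.711: |R|=1.92377 >1
  x=-1.374: |R|=1.32509 >1
  x=-1.362: |R|=1.30754 >1
Interval (-1.1111, 0).

(-1.1111, 0).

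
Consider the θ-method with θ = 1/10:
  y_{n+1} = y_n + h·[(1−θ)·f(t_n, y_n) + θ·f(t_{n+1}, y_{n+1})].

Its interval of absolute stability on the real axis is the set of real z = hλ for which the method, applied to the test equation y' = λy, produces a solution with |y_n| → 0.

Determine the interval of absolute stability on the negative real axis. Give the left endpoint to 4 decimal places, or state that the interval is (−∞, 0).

With y'=λy (z=hλ):
  y_{n+1} = y_n + z·[9/10·y_n + 1/10·y_{n+1}] ⇒ (1 − 1/10z)y_{n+1} = (1 + 9/10z)y_n
  so R(z) = (1 + 9/10z)/(1 − 1/10z).

Boundary: |R(x)|=1, x<0.
x=-1.1: |R|=0.0090
R=−1: 1+9/10x = −1+1/10x ⇒ -4/5x=2 ⇒ x=2/(-4/5)=-2.5000
Confirm numerically:
  x=-2.324: |R|=0.88575 <1
  x=-2.194: |R|=0.79925 <1
  x=-1.214: |R|=0.08258 <1
  x=-3.000: |R|=1.30769 >1
  x=-2.773: |R|=1.17099 >1
Interval (-2.5000, 0).

(-2.5000, 0).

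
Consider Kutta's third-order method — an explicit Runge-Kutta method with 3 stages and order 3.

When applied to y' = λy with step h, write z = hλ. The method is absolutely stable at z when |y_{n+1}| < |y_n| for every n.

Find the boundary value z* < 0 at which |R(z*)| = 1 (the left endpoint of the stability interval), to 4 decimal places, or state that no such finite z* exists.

left endpoint -2.5127.

Test eqn y'=λy, z=hλ:
  order 3, 3-stage ⇒ R(z)=1+z+z^2/2+z^3/6
  (e.g. R(-1.43)=0.10508, |R|=0.10508)

Solve |R(x)|<1 on ℝ⁻.
x=-1.43: |R|=0.1051
|R(-2.83)|=1.6031 |R(-2.67)|=1.2779 |R(-2.02)|=0.3535
Bisect:
  x_lo=-3.0715 |R|=2.1840  x_hi=-0.0943 |R|=0.9100
  mid=-1.58292 |R|=0.00886 →hi
  mid=-2.32723 |R|=0.71994 →hi
  mid=-2.69938 |R|=1.33430 →lo
  mid=-2.51331 |R|=1.00092 →lo
  mid=-2.42027 |R|=0.85428 →hi
  mid=-2.46679 |R|=0.92602 →hi
  mid=-2.49005 |R|=0.96307 →hi
  mid=-2.50168 |R|=0.98189 →hi
  ...
  [-2.51276,-2.51258] ⇒ x*=-2.5127
So |R|<1 on (-2.5127, 0).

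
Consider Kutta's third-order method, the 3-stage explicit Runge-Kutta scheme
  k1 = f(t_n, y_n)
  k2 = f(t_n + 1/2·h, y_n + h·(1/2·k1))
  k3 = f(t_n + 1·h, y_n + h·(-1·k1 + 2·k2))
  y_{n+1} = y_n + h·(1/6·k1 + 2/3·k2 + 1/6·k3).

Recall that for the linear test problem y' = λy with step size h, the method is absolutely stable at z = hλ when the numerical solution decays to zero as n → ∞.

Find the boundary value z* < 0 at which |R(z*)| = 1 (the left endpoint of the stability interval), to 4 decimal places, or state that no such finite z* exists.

On y'=λy, z=hλ:
  order 3, 3-stage ⇒ R(z)=1+z+z^2/2+z^3/6
  (e.g. R(-1.01)=0.32833, |R|=0.32833)

Need |R(x)|<1, x<0.
x=-1.01: |R|=0.3283
|R(-2.11)|=0.4496 |R(-2.03)|=0.3638 |R(-0.82)|=0.4243
Bisect:
  x_lo=-2.9254 |R|=1.8189  x_hi=-0.2514 |R|=0.7776
  mid=-1.58837 |R|=0.00520 →hi
  mid=-2.25687 |R|=0.62602 →hi
  mid=-2.59112 |R|=1.13359 →lo
  mid=-2.42399 |R|=0.85992 →hi
  mid=-2.50756 |R|=0.99149 →hi
  mid=-2.54934 |R|=1.06119 →lo
  mid=-2.52845 |R|=1.02600 →lo
  mid=-2.51800 |R|=1.00866 →lo
  mid=-2.51278 |R|=1.00006 →lo
  ...
  [-2.51278,-2.51262] ⇒ x*=-2.5127
Interval (-2.5127, 0).

left endpoint -2.5127.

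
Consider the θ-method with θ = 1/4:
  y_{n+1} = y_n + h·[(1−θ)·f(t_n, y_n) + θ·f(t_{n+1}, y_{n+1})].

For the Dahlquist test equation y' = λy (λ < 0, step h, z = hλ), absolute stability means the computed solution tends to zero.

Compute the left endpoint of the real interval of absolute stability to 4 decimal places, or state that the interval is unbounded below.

With y'=λy (z=hλ):
  y_{n+1} = y_n + z·[3/4·y_n + 1/4·y_{n+1}] ⇒ (1 − 1/4z)y_{n+1} = (1 + 3/4z)y_n
  ⇒ R(z) = (1 + 3/4z)/(1 − 1/4z).

Find x<0 with |R(x)|<1.
x=-1.37: |R|=0.0205
R=−1: 1+3/4x = −1+1/4x ⇒ -1/2x=2 ⇒ x=2/(-1/2)=-4.0000
Confirm numerically:
  x=-3.860: |R|=0.96438 <1
  x=-2.455: |R|=0.52130 <1
  x=-1.803: |R|=0.24281 <1
  x=-1.697: |R|=0.19150 <1
  x=-4.515: |R|=1.12096 >1
  x=-4.497: |R|=1.11698 >1
  x=-4.493: |R|=1.11610 >1
Stable set (-4.0000, 0).

z* = -4.0000.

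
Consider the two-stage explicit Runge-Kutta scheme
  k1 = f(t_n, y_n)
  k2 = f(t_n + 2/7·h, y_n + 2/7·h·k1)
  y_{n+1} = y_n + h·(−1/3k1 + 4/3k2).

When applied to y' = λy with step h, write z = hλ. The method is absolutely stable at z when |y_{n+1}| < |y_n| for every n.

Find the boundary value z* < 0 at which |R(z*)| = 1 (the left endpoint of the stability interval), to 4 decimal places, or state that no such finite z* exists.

Set f=λy, z=hλ:
  k1=λy_n ⇒ h·k1=z·y_n;  k2=λ(1+2/7z)y_n ⇒ h·k2=z(1+2/7z)y_n
  y_{n+1}/y_n = 1 − 1/3z + 4/3z(1+2/7z) = 1 + z + 8/21z²
  ⇒ R(z) = 1 + z + 8/21z².

Boundary: |R(x)|=1, x<0.
x=-1.12: |R|=0.3579
R=1: x+8/21x²=0 ⇒ x=−21/8=-2.6250; min R=1−1/(4·8/21)=0.3438>−1
Confirm numerically:
  x=-2.209: |R|=0.64993 <1
  x=-2.004: |R|=0.52591 <1
  x=-1.102: |R|=0.36063 <1
  x=-3.186: |R|=1.68089 >1
  x=-3.141: |R|=1.61743 >1
  x=-2.901: |R|=1.30502 >1
So |R|<1 on (-2.6250, 0).

z* = -2.6250.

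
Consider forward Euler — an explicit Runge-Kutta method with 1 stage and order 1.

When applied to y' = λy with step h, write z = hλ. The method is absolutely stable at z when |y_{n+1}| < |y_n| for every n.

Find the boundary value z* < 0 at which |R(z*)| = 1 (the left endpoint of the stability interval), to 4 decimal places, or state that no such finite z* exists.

On y'=λy, z=hλ:
  order 1, 1-stage ⇒ R(z)=1+z
  (e.g. R(-0.42)=0.58000, |R|=0.58000)

Boundary: |R(x)|=1, x<0.
x=-0.42: |R|=0.5800
|R(-2.08)|=1.0800 |R(-1.85)|=0.8500 |R(-1.47)|=0.4700
Bisect:
  x_lo=-2.3942 |R|=1.3942  x_hi=-0.2392 |R|=0.7608
  mid=-1.31672 |R|=0.31672 →hi
  mid=-1.85547 |R|=0.85547 →hi
  mid=-2.12484 |R|=1.12484 →lo
  mid=-1.99015 |R|=0.99015 →hi
  mid=-2.05749 |R|=1.05749 →lo
  mid=-2.02382 |R|=1.02382 →lo
  mid=-2.00699 |R|=1.00699 →lo
  mid=-1.99857 |R|=0.99857 →hi
  mid=-2.00278 |R|=1.00278 →lo
  ...
  [-2.00002,-1.99988] ⇒ x*=-2.0000
So |R|<1 on (-2.0000, 0).

z* = -2.0000.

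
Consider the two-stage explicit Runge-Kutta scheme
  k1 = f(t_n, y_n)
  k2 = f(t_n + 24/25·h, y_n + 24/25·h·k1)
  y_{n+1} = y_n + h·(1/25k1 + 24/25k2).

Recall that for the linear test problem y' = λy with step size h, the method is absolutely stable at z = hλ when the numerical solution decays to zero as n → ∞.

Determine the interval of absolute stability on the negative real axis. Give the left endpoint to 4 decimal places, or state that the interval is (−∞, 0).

With y'=λy (z=hλ):
  k1=λy_n ⇒ h·k1=z·y_n;  k2=λ(1+24/25z)y_n ⇒ h·k2=z(1+24/25z)y_n
  y_{n+1}/y_n = 1 + 1/25z + 24/25z(1+24/25z) = 1 + z + 576/625z²
  ⇒ R(z) = 1 + z + 576/625z².

Boundary: |R(x)|=1, x<0.
x=-1.22: |R|=1.1517
R=1: x+576/625x²=0 ⇒ x=−625/576=-1.0851; min R=1−1/(4·576/625)=0.7287>−1
Confirm numerically:
  x=-1.047: |R|=0.96327 <1
  x=-0.530: |R|=0.72888 <1
  x=-0.479: |R|=0.73245 <1
  x=-1.475: |R|=1.53006 >1
  x=-1.267: |R|=1.21243 >1
  x=-1.235: |R|=1.17065 >1
Stable set (-1.0851, 0).

z∈(-1.0851,0).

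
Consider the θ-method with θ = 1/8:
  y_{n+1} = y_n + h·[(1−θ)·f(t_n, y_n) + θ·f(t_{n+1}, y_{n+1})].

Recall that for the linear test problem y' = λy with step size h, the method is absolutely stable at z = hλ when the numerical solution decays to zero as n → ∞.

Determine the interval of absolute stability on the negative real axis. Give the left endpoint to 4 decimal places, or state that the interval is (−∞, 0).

Set f=λy, z=hλ:
  y_{n+1} = y_n + z·[7/8·y_n + 1/8·y_{n+1}] ⇒ (1 − 1/8z)y_{n+1} = (1 + 7/8z)y_n
  R(z) = (1 + 7/8z)/(1 − 1/8z).

Need |R(x)|<1, x<0.
x=-0.77: |R|=0.2976
R=−1: 1+7/8x = −1+1/8x ⇒ -3/4x=2 ⇒ x=2/(-3/4)=-2.6667
Confirm numerically:
  x=-2.393: |R|=0.84201 <1
  x=-2.345: |R|=0.81344 <1
  x=-1.774: |R|=0.45202 <1
  x=-1.377: |R|=0.17479 <1
  x=-3.189: |R|=1.28010 >1
  x=-2.773: |R|=1.05922 >1
  x=-2.764: |R|=1.05425 >1
So |R|<1 on (-2.6667, 0).

z∈(-2.6667,0).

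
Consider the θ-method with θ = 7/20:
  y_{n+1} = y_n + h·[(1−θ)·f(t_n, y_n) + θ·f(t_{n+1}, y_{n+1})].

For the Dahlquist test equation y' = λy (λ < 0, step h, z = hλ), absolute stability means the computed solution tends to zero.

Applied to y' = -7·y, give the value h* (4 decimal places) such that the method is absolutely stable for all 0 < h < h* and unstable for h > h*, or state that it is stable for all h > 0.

Test eqn y'=λy, z=hλ:
  y_{n+1} = y_n + z·[13/20·y_n + 7/20·y_{n+1}] ⇒ (1 − 7/20z)y_{n+1} = (1 + 13/20z)y_n
  Hence R(z) = (1 + 13/20z)/(1 − 7/20z).

Find x<0 with |R(x)|<1.
x=-1.56: |R|=0.0091
R=−1: 1+13/20x = −1+7/20x ⇒ -3/10x=2 ⇒ x=2/(-3/10)=-6.6667
Confirm numerically:
  x=-5.768: |R|=0.91069 <1
  x=-5.689: |R|=0.90194 <1
  x=-3.126: |R|=0.49277 <1
  x=-7.125: |R|=1.03936 >1
  x=-7.049: |R|=1.03308 >1
  x=-6.772: |R|=1.00938 >1
So |R|<1 on (-6.6667, 0).

(-6.6667,0); λ=-7 ⇒ h* = (20/3)/7 = 0.9524.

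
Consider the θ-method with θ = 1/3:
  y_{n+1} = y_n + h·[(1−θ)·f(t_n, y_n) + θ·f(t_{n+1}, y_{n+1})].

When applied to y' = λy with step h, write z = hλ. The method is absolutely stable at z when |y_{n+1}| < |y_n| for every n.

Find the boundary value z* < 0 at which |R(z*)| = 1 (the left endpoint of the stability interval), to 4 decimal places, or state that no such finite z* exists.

z* = -6.0000.

On y'=λy, z=hλ:
  y_{n+1} = y_n + z·[2/3·y_n + 1/3·y_{n+1}] ⇒ (1 − 1/3z)y_{n+1} = (1 + 2/3z)y_n
  so R(z) = (1 + 2/3z)/(1 − 1/3z).

Find x<0 with |R(x)|<1.
x=-0.59: |R|=0.5070
R=−1: 1+2/3x = −1+1/3x ⇒ -1/3x=2 ⇒ x=2/(-1/3)=-6.0000
Confirm numerically:
  x=-4.456: |R|=0.79292 <1
  x=-3.835: |R|=0.68325 <1
  x=-3.505: |R|=0.61645 <1
  x=-2.801: |R|=0.44854 <1
  x=-6.213: |R|=1.02312 >1
  x=-6.026: |R|=1.00288 >1
So |R|<1 on (-6.0000, 0).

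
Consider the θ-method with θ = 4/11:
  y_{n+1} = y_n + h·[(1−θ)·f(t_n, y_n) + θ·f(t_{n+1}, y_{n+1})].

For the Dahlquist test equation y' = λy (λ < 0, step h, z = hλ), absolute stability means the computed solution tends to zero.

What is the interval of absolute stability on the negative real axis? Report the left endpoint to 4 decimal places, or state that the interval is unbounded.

Set f=λy, z=hλ:
  y_{n+1} = y_n + z·[7/11·y_n + 4/11·y_{n+1}] ⇒ (1 − 4/11z)y_{n+1} = (1 + 7/11z)y_n
  ⇒ R(z) = (1 + 7/11z)/(1 − 4/11z).

Solve |R(x)|<1 on ℝ⁻.
x=-1.02: |R|=0.2560
R=−1: 1+7/11x = −1+4/11x ⇒ -3/11x=2 ⇒ x=2/(-3/11)=-7.3333
Confirm numerically:
  x=-7.136: |R|=0.98503 <1
  x=-3.820: |R|=0.59893 <1
  x=-3.636: |R|=0.56577 <1
  x=-7.898: |R|=1.03977 >1
  x=-7.733: |R|=1.02859 >1
Stable set (-7.3333, 0).

z∈(-7.3333,0).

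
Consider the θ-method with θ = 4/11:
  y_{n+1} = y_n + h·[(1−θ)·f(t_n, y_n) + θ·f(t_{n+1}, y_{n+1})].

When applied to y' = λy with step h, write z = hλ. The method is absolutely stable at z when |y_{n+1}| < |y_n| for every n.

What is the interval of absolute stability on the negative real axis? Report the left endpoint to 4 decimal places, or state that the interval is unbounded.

z∈(-7.3333,0).

With y'=λy (z=hλ):
  y_{n+1} = y_n + z·[7/11·y_n + 4/11·y_{n+1}] ⇒ (1 − 4/11z)y_{n+1} = (1 + 7/11z)y_n
  R(z) = (1 + 7/11z)/(1 − 4/11z).

Solve |R(x)|<1 on ℝ⁻.
x=-0.63: |R|=0.4874
R=−1: 1+7/11x = −1+4/11x ⇒ -3/11x=2 ⇒ x=2/(-3/11)=-7.3333
Confirm numerically:
  x=-6.220: |R|=0.90691 <1
  x=-3.438: |R|=0.52788 <1
  x=-3.286: |R|=0.49710 <1
  x=-7.910: |R|=1.04057 >1
  x=-7.774: |R|=1.03140 >1
  x=-7.462: |R|=1.00945 >1
Stable set (-7.3333, 0).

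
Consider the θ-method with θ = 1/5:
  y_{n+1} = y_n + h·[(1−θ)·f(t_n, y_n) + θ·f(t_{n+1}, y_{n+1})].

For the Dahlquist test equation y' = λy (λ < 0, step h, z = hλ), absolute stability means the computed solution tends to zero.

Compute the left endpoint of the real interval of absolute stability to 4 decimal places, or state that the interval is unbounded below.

Test eqn y'=λy, z=hλ:
  y_{n+1} = y_n + z·[4/5·y_n + 1/5·y_{n+1}] ⇒ (1 − 1/5z)y_{n+1} = (1 + 4/5z)y_n
  ⇒ R(z) = (1 + 4/5z)/(1 − 1/5z).

Boundary: |R(x)|=1, x<0.
x=-1.49: |R|=0.1479
R=−1: 1+4/5x = −1+1/5x ⇒ -3/5x=2 ⇒ x=2/(-3/5)=-3.3333
Confirm numerically:
  x=-3.000: |R|=0.87500 <1
  x=-2.656: |R|=0.73459 <1
  x=-2.506: |R|=0.66933 <1
  x=-1.811: |R|=0.32947 <1
  x=-3.718: |R|=1.13237 >1
  x=-3.557: |R|=1.07842 >1
  x=-3.548: |R|=1.07534 >1
Interval (-3.3333, 0).

z* = -3.3333.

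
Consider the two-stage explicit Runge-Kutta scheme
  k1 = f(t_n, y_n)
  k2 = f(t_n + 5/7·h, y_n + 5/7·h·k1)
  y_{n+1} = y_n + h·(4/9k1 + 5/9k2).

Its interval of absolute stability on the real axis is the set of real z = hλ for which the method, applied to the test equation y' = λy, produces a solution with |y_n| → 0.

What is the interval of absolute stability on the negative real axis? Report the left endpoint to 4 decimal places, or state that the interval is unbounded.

Test eqn y'=λy, z=hλ:
  k1=λy_n ⇒ h·k1=z·y_n;  k2=λ(1+5/7z)y_n ⇒ h·k2=z(1+5/7z)y_n
  y_{n+1}/y_n = 1 + 4/9z + 5/9z(1+5/7z) = 1 + z + 25/63z²
  Hence R(z) = 1 + z + 25/63z².

Find x<0 with |R(x)|<1.
x=-0.83: |R|=0.4434
R=1: x+25/63x²=0 ⇒ x=−63/25=-2.5200; min R=1−1/(4·25/63)=0.3700>−1
Confirm numerically:
  x=-2.391: |R|=0.87760 <1
  x=-1.909: |R|=0.53714 <1
  x=-1.598: |R|=0.41533 <1
  x=-1.282: |R|=0.37019 <1
  x=-2.866: |R|=1.39351 >1
  x=-2.707: |R|=1.20088 >1
So |R|<1 on (-2.5200, 0).

(-2.5200, 0).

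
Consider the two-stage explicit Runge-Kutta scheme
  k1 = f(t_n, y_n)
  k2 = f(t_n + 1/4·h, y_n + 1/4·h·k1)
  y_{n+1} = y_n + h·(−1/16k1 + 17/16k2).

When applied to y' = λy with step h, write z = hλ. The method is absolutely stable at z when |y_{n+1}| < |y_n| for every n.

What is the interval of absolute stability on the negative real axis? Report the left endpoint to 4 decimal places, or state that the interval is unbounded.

z∈(-3.7647,0).

With y'=λy (z=hλ):
  k1=λy_n ⇒ h·k1=z·y_n;  k2=λ(1+1/4z)y_n ⇒ h·k2=z(1+1/4z)y_n
  y_{n+1}/y_n = 1 − 1/16z + 17/16z(1+1/4z) = 1 + z + 17/64z²
  ⇒ R(z) = 1 + z + 17/64z².

Solve |R(x)|<1 on ℝ⁻.
x=-1.71: |R|=0.0667
R=1: x+17/64x²=0 ⇒ x=−64/17=-3.7647; min R=1−1/(4·17/64)=0.0588>−1
Confirm numerically:
  x=-3.470: |R|=0.72836 <1
  x=-3.263: |R|=0.56515 <1
  x=-3.095: |R|=0.44943 <1
  x=-3.062: |R|=0.42846 <1
  x=-4.170: |R|=1.44893 >1
  x=-3.829: |R|=1.06539 >1
So |R|<1 on (-3.7647, 0).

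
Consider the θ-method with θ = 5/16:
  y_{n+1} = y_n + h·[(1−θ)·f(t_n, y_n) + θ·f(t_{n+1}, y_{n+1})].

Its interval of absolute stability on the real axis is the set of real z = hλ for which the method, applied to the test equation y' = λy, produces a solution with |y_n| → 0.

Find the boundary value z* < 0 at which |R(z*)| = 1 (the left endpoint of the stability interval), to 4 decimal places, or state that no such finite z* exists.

z* = -5.3333.

Test eqn y'=λy, z=hλ:
  y_{n+1} = y_n + z·[11/16·y_n + 5/16·y_{n+1}] ⇒ (1 − 5/16z)y_{n+1} = (1 + 11/16z)y_n
  so R(z) = (1 + 11/16z)/(1 − 5/16z).

Solve |R(x)|<1 on ℝ⁻.
x=-1.61: |R|=0.0711
R=−1: 1+11/16x = −1+5/16x ⇒ -3/8x=2 ⇒ x=2/(-3/8)=-5.3333
Confirm numerically:
  x=-5.174: |R|=0.97717 <1
  x=-3.211: |R|=0.60275 <1
  x=-2.507: |R|=0.40571 <1
  x=-5.561: |R|=1.03118 >1
  x=-5.366: |R|=1.00458 >1
So |R|<1 on (-5.3333, 0).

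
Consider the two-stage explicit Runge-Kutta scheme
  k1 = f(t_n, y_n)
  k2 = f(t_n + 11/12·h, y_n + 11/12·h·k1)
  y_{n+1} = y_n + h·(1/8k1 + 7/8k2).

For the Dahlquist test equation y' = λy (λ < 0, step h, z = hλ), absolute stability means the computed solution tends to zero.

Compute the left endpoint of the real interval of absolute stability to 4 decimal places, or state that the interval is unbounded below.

z* = -1.2468.

Set f=λy, z=hλ:
  k1=λy_n ⇒ h·k1=z·y_n;  k2=λ(1+11/12z)y_n ⇒ h·k2=z(1+11/12z)y_n
  y_{n+1}/y_n = 1 + 1/8z + 7/8z(1+11/12z) = 1 + z + 77/96z²
  Hence R(z) = 1 + z + 77/96z².

Solve |R(x)|<1 on ℝ⁻.
x=-1.38: |R|=1.1475
R=1: x+77/96x²=0 ⇒ x=−96/77=-1.2468; min R=1−1/(4·77/96)=0.6883>−1
Confirm numerically:
  x=-0.881: |R|=0.74155 <1
  x=-0.711: |R|=0.69447 <1
  x=-0.671: |R|=0.69013 <1
  x=-0.581: |R|=0.68975 <1
  x=-1.415: |R|=1.19095 >1
  x=-1.277: |R|=1.03098 >1
Stable set (-1.2468, 0).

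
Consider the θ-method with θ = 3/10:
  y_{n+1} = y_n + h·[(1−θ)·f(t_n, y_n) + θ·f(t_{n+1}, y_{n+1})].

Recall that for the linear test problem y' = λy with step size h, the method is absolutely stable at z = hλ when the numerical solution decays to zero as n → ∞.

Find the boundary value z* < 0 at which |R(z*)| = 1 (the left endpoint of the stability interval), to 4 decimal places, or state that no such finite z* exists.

With y'=λy (z=hλ):
  y_{n+1} = y_n + z·[7/10·y_n + 3/10·y_{n+1}] ⇒ (1 − 3/10z)y_{n+1} = (1 + 7/10z)y_n
  ⇒ R(z) = (1 + 7/10z)/(1 − 3/10z).

Find x<0 with |R(x)|<1.
x=-0.46: |R|=0.5958
R=−1: 1+7/10x = −1+3/10x ⇒ -2/5x=2 ⇒ x=2/(-2/5)=-5.0000
Confirm numerically:
  x=-3.573: |R|=0.72450 <1
  x=-3.410: |R|=0.68562 <1
  x=-2.534: |R|=0.43961 <1
  x=-2.025: |R|=0.25972 <1
  x=-5.582: |R|=1.08704 >1
  x=-5.179: |R|=1.02804 >1
  x=-5.145: |R|=1.02280 >1
Interval (-5.0000, 0).

left endpoint -5.0000.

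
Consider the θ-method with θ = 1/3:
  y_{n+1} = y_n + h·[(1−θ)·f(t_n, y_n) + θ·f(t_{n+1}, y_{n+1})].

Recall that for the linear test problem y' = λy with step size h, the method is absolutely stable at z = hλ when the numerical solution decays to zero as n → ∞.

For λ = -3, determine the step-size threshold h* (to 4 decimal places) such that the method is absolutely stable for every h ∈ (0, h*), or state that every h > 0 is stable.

(-6.0000,0); λ=-3 ⇒ h* = (6)/3 = 2.0000.

With y'=λy (z=hλ):
  y_{n+1} = y_n + z·[2/3·y_n + 1/3·y_{n+1}] ⇒ (1 − 1/3z)y_{n+1} = (1 + 2/3z)y_n
  Hence R(z) = (1 + 2/3z)/(1 − 1/3z).

Solve |R(x)|<1 on ℝ⁻.
x=-0.43: |R|=0.6239
R=−1: 1+2/3x = −1+1/3x ⇒ -1/3x=2 ⇒ x=2/(-1/3)=-6.0000
Confirm numerically:
  x=-5.327: |R|=0.91918 <1
  x=-4.272: |R|=0.76238 <1
  x=-3.182: |R|=0.54416 <1
  x=-6.586: |R|=1.06113 >1
  x=-6.161: |R|=1.01757 >1
Stable set (-6.0000, 0).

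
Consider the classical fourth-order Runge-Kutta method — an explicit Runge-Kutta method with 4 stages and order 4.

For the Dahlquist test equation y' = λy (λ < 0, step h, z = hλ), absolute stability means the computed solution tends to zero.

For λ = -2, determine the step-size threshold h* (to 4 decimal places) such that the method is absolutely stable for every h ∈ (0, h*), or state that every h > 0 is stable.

Set f=λy, z=hλ:
  order 4, 4-stage ⇒ R(z)=1+z+z^2/2+z^3/6+z^4/24
  (e.g. R(-1.02)=0.36843, |R|=0.36843)

Need |R(x)|<1, x<0.
x=-1.02: |R|=0.3684
|R(-1.93)|=0.3124 |R(-1.82)|=0.2886 |R(-0.89)|=0.4147
Bisect:
  x_lo=-3.5080 |R|=2.7599  x_hi=-0.2654 |R|=0.7669
  mid=-1.88667 |R|=0.30174 →hi
  mid=-2.69732 |R|=0.87526 →hi
  mid=-3.10264 |R|=1.59381 →lo
  mid=-2.89998 |R|=1.18713 →lo
  mid=-2.79865 |R|=1.02032 →lo
  mid=-2.74798 |R|=0.94519 →hi
  mid=-2.77331 |R|=0.98209 →hi
  mid=-2.78598 |R|=1.00103 →lo
  mid=-2.77965 |R|=0.99152 →hi
  ...
  [-2.78539,-2.78519] ⇒ x*=-2.7853
So |R|<1 on (-2.7853, 0).

(-2.7853,0); λ=-2 ⇒ h* = 1.3926.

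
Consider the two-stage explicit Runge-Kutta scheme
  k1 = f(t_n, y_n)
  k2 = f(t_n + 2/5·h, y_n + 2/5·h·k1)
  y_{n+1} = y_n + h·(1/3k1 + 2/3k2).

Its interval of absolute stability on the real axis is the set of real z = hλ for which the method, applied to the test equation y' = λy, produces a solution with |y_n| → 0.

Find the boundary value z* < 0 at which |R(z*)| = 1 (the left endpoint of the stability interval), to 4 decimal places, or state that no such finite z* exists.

z* = -3.7500.

On y'=λy, z=hλ:
  k1=λy_n ⇒ h·k1=z·y_n;  k2=λ(1+2/5z)y_n ⇒ h·k2=z(1+2/5z)y_n
  y_{n+1}/y_n = 1 + 1/3z + 2/3z(1+2/5z) = 1 + z + 4/15z²
  so R(z) = 1 + z + 4/15z².

Solve |R(x)|<1 on ℝ⁻.
x=-1.64: |R|=0.0772
R=1: x+4/15x²=0 ⇒ x=−15/4=-3.7500; min R=1−1/(4·4/15)=0.0625>−1
Confirm numerically:
  x=-3.520: |R|=0.78411 <1
  x=-2.823: |R|=0.30215 <1
  x=-2.595: |R|=0.20074 <1
  x=-1.865: |R|=0.06253 <1
  x=-4.241: |R|=1.55529 >1
  x=-3.830: |R|=1.08171 >1
Stable set (-3.7500, 0).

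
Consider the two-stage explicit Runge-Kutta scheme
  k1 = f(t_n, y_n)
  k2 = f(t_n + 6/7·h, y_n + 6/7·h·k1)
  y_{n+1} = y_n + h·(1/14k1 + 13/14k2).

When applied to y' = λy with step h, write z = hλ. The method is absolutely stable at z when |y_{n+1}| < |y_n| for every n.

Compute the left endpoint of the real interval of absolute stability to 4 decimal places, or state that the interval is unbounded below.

z* = -1.2564.

Test eqn y'=λy, z=hλ:
  k1=λy_n ⇒ h·k1=z·y_n;  k2=λ(1+6/7z)y_n ⇒ h·k2=z(1+6/7z)y_n
  y_{n+1}/y_n = 1 + 1/14z + 13/14z(1+6/7z) = 1 + z + 39/49z²
  Hence R(z) = 1 + z + 39/49z².

Solve |R(x)|<1 on ℝ⁻.
x=-0.46: |R|=0.7084
R=1: x+39/49x²=0 ⇒ x=−49/39=-1.2564; min R=1−1/(4·39/49)=0.6859>−1
Confirm numerically:
  x=-1.210: |R|=0.95530 <1
  x=-0.788: |R|=0.70622 <1
  x=-0.777: |R|=0.70352 <1
  x=-0.562: |R|=0.68939 <1
  x=-1.837: |R|=1.84888 >1
  x=-1.833: |R|=1.84120 >1
  x=-1.493: |R|=1.28114 >1
Stable set (-1.2564, 0).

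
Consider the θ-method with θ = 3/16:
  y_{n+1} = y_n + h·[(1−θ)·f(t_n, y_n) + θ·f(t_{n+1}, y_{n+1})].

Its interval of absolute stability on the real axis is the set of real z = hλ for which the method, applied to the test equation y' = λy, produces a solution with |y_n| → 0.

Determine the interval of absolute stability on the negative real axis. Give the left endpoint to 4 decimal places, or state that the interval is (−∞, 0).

With y'=λy (z=hλ):
  y_{n+1} = y_n + z·[13/16·y_n + 3/16·y_{n+1}] ⇒ (1 − 3/16z)y_{n+1} = (1 + 13/16z)y_n
  Hence R(z) = (1 + 13/16z)/(1 − 3/16z).

Solve |R(x)|<1 on ℝ⁻.
x=-0.65: |R|=0.4206
R=−1: 1+13/16x = −1+3/16x ⇒ -5/8x=2 ⇒ x=2/(-5/8)=-3.2000
Confirm numerically:
  x=-2.740: |R|=0.81007 <1
  x=-2.636: |R|=0.76410 <1
  x=-1.871: |R|=0.38509 <1
  x=-1.718: |R|=0.29942 <1
  x=-3.280: |R|=1.03096 >1
  x=-3.235: |R|=1.01362 >1
Interval (-3.2000, 0).

z∈(-3.2000,0).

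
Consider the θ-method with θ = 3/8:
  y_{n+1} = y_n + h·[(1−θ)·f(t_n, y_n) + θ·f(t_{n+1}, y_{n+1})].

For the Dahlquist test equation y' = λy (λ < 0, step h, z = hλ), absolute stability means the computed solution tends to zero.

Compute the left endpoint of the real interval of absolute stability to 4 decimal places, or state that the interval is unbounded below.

left endpoint -8.0000.

Test eqn y'=λy, z=hλ:
  y_{n+1} = y_n + z·[5/8·y_n + 3/8·y_{n+1}] ⇒ (1 − 3/8z)y_{n+1} = (1 + 5/8z)y_n
  so R(z) = (1 + 5/8z)/(1 − 3/8z).

Find x<0 with |R(x)|<1.
x=-0.74: |R|=0.4207
R=−1: 1+5/8x = −1+3/8x ⇒ -1/4x=2 ⇒ x=2/(-1/4)=-8.0000
Confirm numerically:
  x=-5.403: |R|=0.78545 <1
  x=-4.594: |R|=0.68726 <1
  x=-4.500: |R|=0.67442 <1
  x=-8.520: |R|=1.03099 >1
  x=-8.354: |R|=1.02141 >1
  x=-8.135: |R|=1.00833 >1
Interval (-8.0000, 0).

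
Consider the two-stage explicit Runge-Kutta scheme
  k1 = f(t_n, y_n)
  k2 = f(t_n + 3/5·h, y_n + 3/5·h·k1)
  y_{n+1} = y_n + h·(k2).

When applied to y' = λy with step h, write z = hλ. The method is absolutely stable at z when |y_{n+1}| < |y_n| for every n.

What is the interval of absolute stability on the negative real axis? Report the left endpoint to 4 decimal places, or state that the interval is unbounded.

(-1.6667, 0).

With y'=λy (z=hλ):
  k1=λy_n ⇒ h·k1=z·y_n;  k2=λ(1+3/5z)y_n ⇒ h·k2=z(1+3/5z)y_n
  y_{n+1}/y_n = 1 + z(1+3/5z) = 1 + z + 3/5z²
  Hence R(z) = 1 + z + 3/5z².

Need |R(x)|<1, x<0.
x=-1.42: |R|=0.7898
R=1: x+3/5x²=0 ⇒ x=−5/3=-1.6667; min R=1−1/(4·3/5)=0.5833>−1
Confirm numerically:
  x=-1.411: |R|=0.78355 <1
  x=-1.363: |R|=0.75166 <1
  x=-0.795: |R|=0.58421 <1
  x=-2.096: |R|=1.53993 >1
  x=-2.095: |R|=1.53842 >1
Stable set (-1.6667, 0).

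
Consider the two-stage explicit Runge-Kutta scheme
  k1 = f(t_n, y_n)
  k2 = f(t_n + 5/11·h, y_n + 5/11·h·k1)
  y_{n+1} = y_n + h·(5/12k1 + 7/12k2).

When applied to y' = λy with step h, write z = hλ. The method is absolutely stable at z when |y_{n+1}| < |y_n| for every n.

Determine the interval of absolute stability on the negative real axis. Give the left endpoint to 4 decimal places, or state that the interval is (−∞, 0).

(-3.7714, 0).

Set f=λy, z=hλ:
  k1=λy_n ⇒ h·k1=z·y_n;  k2=λ(1+5/11z)y_n ⇒ h·k2=z(1+5/11z)y_n
  y_{n+1}/y_n = 1 + 5/12z + 7/12z(1+5/11z) = 1 + z + 35/132z²
  ⇒ R(z) = 1 + z + 35/132z².

Find x<0 with |R(x)|<1.
x=-1.39: |R|=0.1223
R=1: x+35/132x²=0 ⇒ x=−132/35=-3.7714; min R=1−1/(4·35/132)=0.0571>−1
Confirm numerically:
  x=-3.383: |R|=0.65158 <1
  x=-3.274: |R|=0.56818 <1
  x=-2.944: |R|=0.35410 <1
  x=-2.297: |R|=0.10199 <1
  x=-4.077: |R|=1.33033 >1
  x=-3.883: |R|=1.11487 >1
Stable set (-3.7714, 0).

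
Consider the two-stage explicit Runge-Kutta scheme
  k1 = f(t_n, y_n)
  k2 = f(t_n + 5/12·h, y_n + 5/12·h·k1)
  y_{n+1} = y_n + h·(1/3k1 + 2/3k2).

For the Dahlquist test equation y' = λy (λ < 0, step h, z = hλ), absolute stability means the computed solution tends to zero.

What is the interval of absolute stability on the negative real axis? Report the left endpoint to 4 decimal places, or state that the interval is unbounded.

(-3.6000, 0).

Test eqn y'=λy, z=hλ:
  k1=λy_n ⇒ h·k1=z·y_n;  k2=λ(1+5/12z)y_n ⇒ h·k2=z(1+5/12z)y_n
  y_{n+1}/y_n = 1 + 1/3z + 2/3z(1+5/12z) = 1 + z + 5/18z²
  R(z) = 1 + z + 5/18z².

Need |R(x)|<1, x<0.
x=-0.92: |R|=0.3151
R=1: x+5/18x²=0 ⇒ x=−18/5=-3.6000; min R=1−1/(4·5/18)=0.1000>−1
Confirm numerically:
  x=-3.141: |R|=0.59952 <1
  x=-2.579: |R|=0.26857 <1
  x=-2.058: |R|=0.11849 <1
  x=-1.991: |R|=0.11013 <1
  x=-4.092: |R|=1.55924 >1
  x=-3.830: |R|=1.24469 >1
  x=-3.780: |R|=1.18900 >1
So |R|<1 on (-3.6000, 0).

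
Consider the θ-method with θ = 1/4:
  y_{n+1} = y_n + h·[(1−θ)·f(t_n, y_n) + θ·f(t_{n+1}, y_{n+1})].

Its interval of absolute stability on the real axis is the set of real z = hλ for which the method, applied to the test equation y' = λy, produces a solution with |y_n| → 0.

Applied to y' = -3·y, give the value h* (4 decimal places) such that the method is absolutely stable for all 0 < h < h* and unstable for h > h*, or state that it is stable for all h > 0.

(-4.0000,0); λ=-3 ⇒ h* = (4)/3 = 1.3333.

Set f=λy, z=hλ:
  y_{n+1} = y_n + z·[3/4·y_n + 1/4·y_{n+1}] ⇒ (1 − 1/4z)y_{n+1} = (1 + 3/4z)y_n
  Hence R(z) = (1 + 3/4z)/(1 − 1/4z).

Solve |R(x)|<1 on ℝ⁻.
x=-1.1: |R|=0.1373
R=−1: 1+3/4x = −1+1/4x ⇒ -1/2x=2 ⇒ x=2/(-1/2)=-4.0000
Confirm numerically:
  x=-3.222: |R|=0.78455 <1
  x=-2.620: |R|=0.58308 <1
  x=-2.213: |R|=0.42475 <1
  x=-1.723: |R|=0.20426 <1
  x=-4.453: |R|=1.10718 >1
  x=-4.354: |R|=1.08475 >1
  x=-4.033: |R|=1.00822 >1
Interval (-4.0000, 0).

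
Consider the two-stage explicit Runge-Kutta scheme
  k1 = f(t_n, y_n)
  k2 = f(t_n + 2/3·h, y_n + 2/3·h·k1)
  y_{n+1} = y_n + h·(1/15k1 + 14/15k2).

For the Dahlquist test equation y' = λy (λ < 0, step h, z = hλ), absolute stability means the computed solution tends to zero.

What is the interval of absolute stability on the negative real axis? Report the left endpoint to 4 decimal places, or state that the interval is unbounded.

(-1.6071, 0).

On y'=λy, z=hλ:
  k1=λy_n ⇒ h·k1=z·y_n;  k2=λ(1+2/3z)y_n ⇒ h·k2=z(1+2/3z)y_n
  y_{n+1}/y_n = 1 + 1/15z + 14/15z(1+2/3z) = 1 + z + 28/45z²
  R(z) = 1 + z + 28/45z².

Need |R(x)|<1, x<0.
x=-1: |R|=0.6222
R=1: x+28/45x²=0 ⇒ x=−45/28=-1.6071; min R=1−1/(4·28/45)=0.5982>−1
Confirm numerically:
  x=-1.193: |R|=0.69258 <1
  x=-1.100: |R|=0.65289 <1
  x=-0.859: |R|=0.60013 <1
  x=-2.146: |R|=1.71953 >1
  x=-2.006: |R|=1.49784 >1
Interval (-1.6071, 0).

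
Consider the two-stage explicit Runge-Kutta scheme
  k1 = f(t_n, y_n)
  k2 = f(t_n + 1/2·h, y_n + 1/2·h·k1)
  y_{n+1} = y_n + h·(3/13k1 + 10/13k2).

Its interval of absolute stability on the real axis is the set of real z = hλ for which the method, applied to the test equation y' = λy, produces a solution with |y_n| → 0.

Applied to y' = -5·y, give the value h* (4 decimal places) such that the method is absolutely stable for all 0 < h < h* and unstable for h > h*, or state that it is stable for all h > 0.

Set f=λy, z=hλ:
  k1=λy_n ⇒ h·k1=z·y_n;  k2=λ(1+1/2z)y_n ⇒ h·k2=z(1+1/2z)y_n
  y_{n+1}/y_n = 1 + 3/13z + 10/13z(1+1/2z) = 1 + z + 5/13z²
  R(z) = 1 + z + 5/13z².

Boundary: |R(x)|=1, x<0.
x=-0.44: |R|=0.6345
R=1: x+5/13x²=0 ⇒ x=−13/5=-2.6000; min R=1−1/(4·5/13)=0.3500>−1
Confirm numerically:
  x=-2.322: |R|=0.75172 <1
  x=-1.957: |R|=0.51602 <1
  x=-1.575: |R|=0.37909 <1
  x=-2.957: |R|=1.40602 >1
  x=-2.724: |R|=1.12991 >1
Stable set (-2.6000, 0).

(-2.6000,0); λ=-5 ⇒ h* = (13/5)/5 = 0.5200.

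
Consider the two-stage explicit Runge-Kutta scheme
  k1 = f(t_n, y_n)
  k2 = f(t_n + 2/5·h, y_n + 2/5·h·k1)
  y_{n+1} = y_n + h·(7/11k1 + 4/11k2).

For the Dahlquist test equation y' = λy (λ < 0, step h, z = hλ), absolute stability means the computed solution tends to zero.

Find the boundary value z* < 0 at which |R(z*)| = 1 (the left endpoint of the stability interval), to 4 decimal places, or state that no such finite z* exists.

Set f=λy, z=hλ:
  k1=λy_n ⇒ h·k1=z·y_n;  k2=λ(1+2/5z)y_n ⇒ h·k2=z(1+2/5z)y_n
  y_{n+1}/y_n = 1 + 7/11z + 4/11z(1+2/5z) = 1 + z + 8/55z²
  so R(z) = 1 + z + 8/55z².

Solve |R(x)|<1 on ℝ⁻.
x=-1.01: |R|=0.1384
R=1: x+8/55x²=0 ⇒ x=−55/8=-6.8750; min R=1−1/(4·8/55)=-0.7188>−1
Confirm numerically:
  x=-5.863: |R|=0.13697 <1
  x=-3.547: |R|=0.71701 <1
  x=-3.203: |R|=0.71075 <1
  x=-7.378: |R|=1.53980 >1
  x=-7.177: |R|=1.31527 >1
  x=-7.068: |R|=1.19842 >1
So |R|<1 on (-6.8750, 0).

z* = -6.8750.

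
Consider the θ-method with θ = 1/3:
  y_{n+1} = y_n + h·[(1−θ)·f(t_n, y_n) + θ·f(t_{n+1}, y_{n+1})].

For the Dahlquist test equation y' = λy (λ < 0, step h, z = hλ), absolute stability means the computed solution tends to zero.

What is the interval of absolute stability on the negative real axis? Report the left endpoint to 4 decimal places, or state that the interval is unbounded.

z∈(-6.0000,0).

Test eqn y'=λy, z=hλ:
  y_{n+1} = y_n + z·[2/3·y_n + 1/3·y_{n+1}] ⇒ (1 − 1/3z)y_{n+1} = (1 + 2/3z)y_n
  so R(z) = (1 + 2/3z)/(1 − 1/3z).

Solve |R(x)|<1 on ℝ⁻.
x=-0.51: |R|=0.5641
R=−1: 1+2/3x = −1+1/3x ⇒ -1/3x=2 ⇒ x=2/(-1/3)=-6.0000
Confirm numerically:
  x=-4.739: |R|=0.83706 <1
  x=-4.658: |R|=0.82476 <1
  x=-3.171: |R|=0.54157 <1
  x=-2.793: |R|=0.44640 <1
  x=-6.319: |R|=1.03423 >1
  x=-6.037: |R|=1.00409 >1
Interval (-6.0000, 0).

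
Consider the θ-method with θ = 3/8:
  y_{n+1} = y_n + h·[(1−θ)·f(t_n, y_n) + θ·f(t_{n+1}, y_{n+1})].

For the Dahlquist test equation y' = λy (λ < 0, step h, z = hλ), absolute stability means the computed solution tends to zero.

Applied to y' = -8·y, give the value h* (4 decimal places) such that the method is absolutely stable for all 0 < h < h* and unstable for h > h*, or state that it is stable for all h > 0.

(-8.0000,0); λ=-8 ⇒ h* = (8)/8 = 1.0000.

On y'=λy, z=hλ:
  y_{n+1} = y_n + z·[5/8·y_n + 3/8·y_{n+1}] ⇒ (1 − 3/8z)y_{n+1} = (1 + 5/8z)y_n
  so R(z) = (1 + 5/8z)/(1 − 3/8z).

Find x<0 with |R(x)|<1.
x=-1.1: |R|=0.2212
R=−1: 1+5/8x = −1+3/8x ⇒ -1/4x=2 ⇒ x=2/(-1/4)=-8.0000
Confirm numerically:
  x=-7.568: |R|=0.97186 <1
  x=-4.972: |R|=0.73573 <1
  x=-3.273: |R|=0.46944 <1
  x=-8.399: |R|=1.02404 >1
  x=-8.117: |R|=1.00723 >1
Stable set (-8.0000, 0).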